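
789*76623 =60455547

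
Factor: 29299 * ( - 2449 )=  - 31^1* 79^1*83^1 * 353^1 = - 71753251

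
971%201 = 167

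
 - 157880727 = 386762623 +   -  544643350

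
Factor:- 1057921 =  - 691^1*1531^1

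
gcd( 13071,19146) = 3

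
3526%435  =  46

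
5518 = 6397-879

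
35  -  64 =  - 29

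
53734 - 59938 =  - 6204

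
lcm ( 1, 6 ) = 6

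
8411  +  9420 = 17831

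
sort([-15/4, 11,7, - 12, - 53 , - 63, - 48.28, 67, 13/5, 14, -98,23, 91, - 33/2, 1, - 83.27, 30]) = [ - 98, - 83.27,- 63, - 53, - 48.28, - 33/2,  -  12,-15/4, 1,13/5,  7 , 11, 14 , 23, 30  ,  67, 91 ]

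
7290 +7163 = 14453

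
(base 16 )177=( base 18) 12F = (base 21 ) HI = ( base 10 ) 375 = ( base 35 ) ap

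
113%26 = 9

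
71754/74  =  969 + 24/37 =969.65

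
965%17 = 13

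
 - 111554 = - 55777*2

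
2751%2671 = 80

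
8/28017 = 8/28017 = 0.00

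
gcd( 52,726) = 2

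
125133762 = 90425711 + 34708051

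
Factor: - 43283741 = - 41^1*709^1*1489^1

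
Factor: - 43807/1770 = - 2^( - 1)*3^( - 1 )*5^( - 1)*59^( - 1 ) * 71^1*617^1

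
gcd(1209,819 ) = 39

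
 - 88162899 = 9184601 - 97347500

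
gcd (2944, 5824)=64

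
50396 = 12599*4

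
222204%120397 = 101807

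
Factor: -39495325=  - 5^2 * 1579813^1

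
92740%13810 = 9880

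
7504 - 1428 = 6076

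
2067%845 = 377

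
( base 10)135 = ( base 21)69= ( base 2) 10000111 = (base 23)5k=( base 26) 55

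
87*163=14181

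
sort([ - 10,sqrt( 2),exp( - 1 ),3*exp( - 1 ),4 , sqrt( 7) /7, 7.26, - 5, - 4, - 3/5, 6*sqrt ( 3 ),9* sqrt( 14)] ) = [  -  10, - 5 , - 4,-3/5,exp ( - 1), sqrt(7) /7,3*exp(  -  1 ),sqrt ( 2 ), 4,7.26, 6*sqrt( 3) , 9*sqrt(14)]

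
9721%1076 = 37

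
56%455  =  56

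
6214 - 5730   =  484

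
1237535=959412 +278123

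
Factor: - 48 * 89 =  - 4272 = - 2^4*3^1*89^1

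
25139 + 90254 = 115393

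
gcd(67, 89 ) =1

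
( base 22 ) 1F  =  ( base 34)13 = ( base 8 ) 45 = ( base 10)37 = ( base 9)41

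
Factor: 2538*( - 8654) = - 21963852 =- 2^2 * 3^3 * 47^1*4327^1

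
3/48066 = 1/16022 = 0.00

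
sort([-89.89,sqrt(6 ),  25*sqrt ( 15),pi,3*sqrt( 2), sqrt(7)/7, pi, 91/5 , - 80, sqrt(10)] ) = [ - 89.89, - 80, sqrt(7)/7,sqrt( 6), pi,pi, sqrt(10 ), 3*sqrt(2) , 91/5 , 25 * sqrt(15)] 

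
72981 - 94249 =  - 21268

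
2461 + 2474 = 4935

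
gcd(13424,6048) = 16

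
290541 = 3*96847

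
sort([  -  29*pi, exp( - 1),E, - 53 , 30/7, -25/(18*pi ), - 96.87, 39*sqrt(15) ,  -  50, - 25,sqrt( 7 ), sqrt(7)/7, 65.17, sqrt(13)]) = [ - 96.87,-29*pi, - 53,  -  50, - 25, - 25/( 18*pi), exp( - 1), sqrt( 7 ) /7, sqrt(7), E, sqrt( 13), 30/7 , 65.17,  39*sqrt(15) ] 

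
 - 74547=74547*(-1 )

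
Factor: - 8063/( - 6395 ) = 5^( - 1)*11^1*733^1*1279^( - 1 ) 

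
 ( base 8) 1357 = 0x2ef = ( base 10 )751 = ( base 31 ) o7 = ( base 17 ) 2a3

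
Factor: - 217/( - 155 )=5^(-1)*7^1  =  7/5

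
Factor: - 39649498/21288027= -2^1 * 3^( - 1)*7^1*109^( - 1)*181^1*15647^1*65101^(-1 ) 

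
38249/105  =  364 + 29/105 = 364.28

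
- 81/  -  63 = 9/7 = 1.29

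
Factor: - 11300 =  - 2^2*5^2*113^1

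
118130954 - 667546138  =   - 549415184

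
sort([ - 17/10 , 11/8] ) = [ - 17/10, 11/8] 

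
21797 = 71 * 307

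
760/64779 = 760/64779 = 0.01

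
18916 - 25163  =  - 6247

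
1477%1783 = 1477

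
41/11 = 41/11 = 3.73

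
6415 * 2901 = 18609915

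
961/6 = 961/6= 160.17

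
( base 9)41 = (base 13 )2B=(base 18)21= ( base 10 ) 37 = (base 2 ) 100101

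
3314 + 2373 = 5687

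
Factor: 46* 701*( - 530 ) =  - 2^2*5^1*23^1*53^1*701^1=- 17090380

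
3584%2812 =772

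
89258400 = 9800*9108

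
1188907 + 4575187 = 5764094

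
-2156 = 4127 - 6283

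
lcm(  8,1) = 8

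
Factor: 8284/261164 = 19/599=19^1*599^( -1 ) 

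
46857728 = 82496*568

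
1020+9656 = 10676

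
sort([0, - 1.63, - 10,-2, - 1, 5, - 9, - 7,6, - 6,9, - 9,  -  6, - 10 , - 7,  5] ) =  [ - 10 , -10 , - 9, - 9, - 7 , - 7, - 6, - 6 , - 2, - 1.63,-1, 0, 5,5,6,9 ] 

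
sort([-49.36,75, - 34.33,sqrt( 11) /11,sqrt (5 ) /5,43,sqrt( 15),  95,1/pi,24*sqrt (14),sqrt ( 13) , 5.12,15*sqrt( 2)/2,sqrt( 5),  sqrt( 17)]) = [ - 49.36,-34.33, sqrt(11)/11,1/pi, sqrt( 5)/5,sqrt( 5) , sqrt( 13),sqrt( 15),sqrt( 17), 5.12,15*sqrt( 2)/2,43,75,24*sqrt( 14), 95] 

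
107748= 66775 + 40973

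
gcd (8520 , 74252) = 4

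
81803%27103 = 494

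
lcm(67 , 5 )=335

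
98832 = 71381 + 27451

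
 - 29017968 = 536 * ( - 54138 )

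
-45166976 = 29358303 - 74525279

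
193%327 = 193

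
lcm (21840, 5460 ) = 21840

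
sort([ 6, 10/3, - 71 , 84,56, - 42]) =[ - 71, - 42,10/3, 6,56,84]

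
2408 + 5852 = 8260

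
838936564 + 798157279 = 1637093843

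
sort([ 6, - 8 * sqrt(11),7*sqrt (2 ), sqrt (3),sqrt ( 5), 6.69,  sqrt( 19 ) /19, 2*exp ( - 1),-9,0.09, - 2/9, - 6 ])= [ -8*sqrt( 11 ), - 9, - 6,-2/9,0.09, sqrt ( 19)/19, 2*exp(-1 ),sqrt(3 ), sqrt(5 ), 6,6.69,7*sqrt( 2 ) ]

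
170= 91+79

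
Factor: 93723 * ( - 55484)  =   - 2^2 * 3^1*7^1*11^1*13^1*97^1*4463^1  =  - 5200126932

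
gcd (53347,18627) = 7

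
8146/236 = 34 + 61/118 = 34.52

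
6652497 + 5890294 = 12542791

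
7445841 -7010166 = 435675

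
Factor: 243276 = 2^2 * 3^1*11^1*19^1*97^1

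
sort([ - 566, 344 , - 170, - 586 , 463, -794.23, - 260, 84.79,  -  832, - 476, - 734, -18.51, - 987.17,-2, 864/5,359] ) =[ - 987.17, - 832, - 794.23,- 734, - 586, - 566, - 476, - 260, - 170, -18.51, - 2,84.79, 864/5, 344,359,  463 ]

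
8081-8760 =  - 679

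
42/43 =42/43 = 0.98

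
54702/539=54702/539=101.49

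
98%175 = 98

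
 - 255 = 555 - 810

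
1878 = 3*626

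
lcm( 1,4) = 4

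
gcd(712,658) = 2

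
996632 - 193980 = 802652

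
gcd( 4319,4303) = 1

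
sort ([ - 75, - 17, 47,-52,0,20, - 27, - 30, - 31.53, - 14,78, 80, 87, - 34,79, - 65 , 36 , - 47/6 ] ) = [ - 75,-65, - 52, - 34, - 31.53, - 30, - 27, - 17, - 14 ,  -  47/6,0, 20, 36 , 47,78,79, 80, 87 ]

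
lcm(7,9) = 63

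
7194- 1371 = 5823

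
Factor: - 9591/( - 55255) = 3^1*5^( - 1 )*23^1*43^ ( - 1)*139^1* 257^( - 1) 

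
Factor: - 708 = - 2^2 * 3^1*59^1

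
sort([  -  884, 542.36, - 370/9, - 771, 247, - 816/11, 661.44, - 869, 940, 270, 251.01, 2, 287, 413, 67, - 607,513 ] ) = [ - 884, - 869,-771 ,-607, - 816/11 , - 370/9,2,67,247, 251.01, 270,287, 413, 513, 542.36,661.44, 940] 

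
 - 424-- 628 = 204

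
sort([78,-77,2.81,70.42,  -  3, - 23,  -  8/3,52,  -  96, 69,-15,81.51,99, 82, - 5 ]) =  [ - 96, - 77, - 23, - 15,  -  5,-3,- 8/3, 2.81 , 52,69,70.42,78,81.51,82,99] 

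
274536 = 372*738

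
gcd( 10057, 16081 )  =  1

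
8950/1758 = 5 + 80/879 = 5.09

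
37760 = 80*472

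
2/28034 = 1/14017 = 0.00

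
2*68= 136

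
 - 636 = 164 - 800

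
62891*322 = 20250902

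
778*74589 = 58030242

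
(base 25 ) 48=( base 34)36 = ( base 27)40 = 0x6C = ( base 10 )108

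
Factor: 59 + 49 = 2^2*3^3 = 108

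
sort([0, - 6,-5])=[  -  6,  -  5, 0]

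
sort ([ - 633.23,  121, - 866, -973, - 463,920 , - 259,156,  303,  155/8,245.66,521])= [ -973, - 866, - 633.23, - 463, - 259,155/8,  121,  156 , 245.66 , 303, 521,  920]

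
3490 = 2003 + 1487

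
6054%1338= 702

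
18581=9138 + 9443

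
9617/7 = 1373 + 6/7 = 1373.86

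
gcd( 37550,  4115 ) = 5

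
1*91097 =91097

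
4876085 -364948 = 4511137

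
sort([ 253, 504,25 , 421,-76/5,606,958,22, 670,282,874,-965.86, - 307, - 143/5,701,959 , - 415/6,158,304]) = [ - 965.86, - 307,-415/6, - 143/5, - 76/5 , 22,25, 158, 253,282,304,421,504, 606, 670, 701,874 , 958, 959]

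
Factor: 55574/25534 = 37/17 = 17^( - 1 )*37^1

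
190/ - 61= - 190/61 = -3.11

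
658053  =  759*867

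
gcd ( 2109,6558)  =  3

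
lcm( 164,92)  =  3772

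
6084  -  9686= - 3602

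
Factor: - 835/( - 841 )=5^1 * 29^(  -  2)*167^1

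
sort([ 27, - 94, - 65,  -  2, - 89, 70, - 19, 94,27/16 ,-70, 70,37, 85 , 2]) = [-94,  -  89, - 70,  -  65,  -  19, - 2, 27/16,2 , 27,37,70,70 , 85,94]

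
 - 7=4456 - 4463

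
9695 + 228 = 9923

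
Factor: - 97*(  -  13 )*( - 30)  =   - 37830=   - 2^1*3^1*5^1*13^1*97^1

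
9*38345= 345105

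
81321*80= 6505680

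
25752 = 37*696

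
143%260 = 143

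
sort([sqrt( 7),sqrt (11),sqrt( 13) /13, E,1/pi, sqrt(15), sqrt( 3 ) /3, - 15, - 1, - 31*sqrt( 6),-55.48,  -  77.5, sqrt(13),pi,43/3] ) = [-77.5,  -  31*sqrt ( 6), - 55.48, - 15, - 1,sqrt(  13 ) /13, 1/pi,sqrt( 3 )/3 , sqrt (7),E,pi , sqrt(11),sqrt( 13),sqrt( 15),43/3] 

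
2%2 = 0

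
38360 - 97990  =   - 59630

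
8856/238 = 37+ 25/119=37.21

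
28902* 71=2052042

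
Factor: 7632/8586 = 8/9  =  2^3*3^(-2 ) 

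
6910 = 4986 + 1924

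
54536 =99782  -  45246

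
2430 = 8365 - 5935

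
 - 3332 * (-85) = 283220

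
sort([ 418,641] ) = [ 418,641 ] 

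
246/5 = 49+1/5= 49.20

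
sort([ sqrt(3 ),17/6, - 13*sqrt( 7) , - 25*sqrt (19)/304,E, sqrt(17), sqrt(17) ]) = [ - 13 * sqrt( 7) , - 25 * sqrt( 19)/304, sqrt(3 ),  E, 17/6,sqrt( 17), sqrt( 17)]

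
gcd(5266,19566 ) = 2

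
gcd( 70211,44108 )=1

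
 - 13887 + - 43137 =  - 57024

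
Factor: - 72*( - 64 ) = 4608 = 2^9 * 3^2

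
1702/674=851/337  =  2.53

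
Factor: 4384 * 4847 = 21249248 =2^5*37^1 * 131^1*137^1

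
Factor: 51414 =2^1*3^1*11^1*19^1*41^1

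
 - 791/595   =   - 2 + 57/85=- 1.33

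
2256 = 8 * 282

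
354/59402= 177/29701 = 0.01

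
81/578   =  81/578 =0.14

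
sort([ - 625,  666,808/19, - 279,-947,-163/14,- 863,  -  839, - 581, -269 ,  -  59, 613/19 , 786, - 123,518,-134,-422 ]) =[ - 947, - 863, - 839, - 625, - 581, - 422 , - 279, - 269, - 134,-123,-59, - 163/14, 613/19, 808/19,  518,666, 786]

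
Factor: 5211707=17^1*281^1*1091^1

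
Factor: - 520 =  - 2^3*5^1*13^1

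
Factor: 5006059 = 41^1*122099^1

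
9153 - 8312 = 841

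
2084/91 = 2084/91 =22.90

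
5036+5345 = 10381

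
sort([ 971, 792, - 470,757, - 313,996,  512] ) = [ - 470,-313,512,  757,792, 971,996]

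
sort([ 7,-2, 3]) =[ - 2, 3 , 7]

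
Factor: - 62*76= -4712 = - 2^3*19^1*31^1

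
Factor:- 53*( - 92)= 2^2*23^1*53^1  =  4876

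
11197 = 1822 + 9375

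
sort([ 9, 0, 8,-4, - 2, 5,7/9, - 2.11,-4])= [ - 4,- 4, - 2.11, - 2,0, 7/9, 5,8,9]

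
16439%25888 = 16439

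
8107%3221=1665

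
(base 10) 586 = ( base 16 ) 24a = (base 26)me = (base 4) 21022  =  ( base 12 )40a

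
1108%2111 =1108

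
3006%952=150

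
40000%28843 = 11157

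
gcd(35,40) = 5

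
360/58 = 180/29 = 6.21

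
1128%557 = 14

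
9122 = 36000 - 26878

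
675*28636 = 19329300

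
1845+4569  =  6414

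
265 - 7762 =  - 7497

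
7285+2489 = 9774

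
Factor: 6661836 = 2^2*3^2*185051^1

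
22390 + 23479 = 45869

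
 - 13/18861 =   -  13/18861=- 0.00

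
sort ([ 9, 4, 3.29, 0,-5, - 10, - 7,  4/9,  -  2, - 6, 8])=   [-10, - 7, -6, -5, - 2, 0,4/9,3.29 , 4,8, 9]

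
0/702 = 0= 0.00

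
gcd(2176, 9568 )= 32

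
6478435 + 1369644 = 7848079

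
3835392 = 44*87168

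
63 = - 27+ 90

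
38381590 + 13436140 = 51817730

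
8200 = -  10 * (-820 )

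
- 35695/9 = -3967 + 8/9=- 3966.11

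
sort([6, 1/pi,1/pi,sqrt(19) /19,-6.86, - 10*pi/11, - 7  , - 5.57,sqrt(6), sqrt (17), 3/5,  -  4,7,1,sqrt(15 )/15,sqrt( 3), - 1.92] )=[  -  7, - 6.86, - 5.57,-4, - 10*pi/11, - 1.92,  sqrt(19)/19,sqrt (15 ) /15,1/pi,1/pi,3/5,1,  sqrt(3), sqrt(6 ) , sqrt( 17) , 6,7] 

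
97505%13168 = 5329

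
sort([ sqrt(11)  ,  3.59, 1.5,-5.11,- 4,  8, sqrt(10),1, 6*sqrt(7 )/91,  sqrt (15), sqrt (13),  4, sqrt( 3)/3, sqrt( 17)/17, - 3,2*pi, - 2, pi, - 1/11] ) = [-5.11, - 4, - 3, - 2, - 1/11, 6*sqrt( 7 )/91,  sqrt(17)/17, sqrt(3)/3,1,1.5, pi, sqrt( 10 ), sqrt( 11), 3.59, sqrt( 13 ) , sqrt( 15), 4, 2*pi,8]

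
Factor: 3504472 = 2^3*103^1*4253^1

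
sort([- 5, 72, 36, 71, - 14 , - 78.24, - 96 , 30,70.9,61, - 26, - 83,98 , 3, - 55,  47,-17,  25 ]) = [  -  96, - 83, - 78.24, - 55 , - 26, - 17, - 14,  -  5, 3, 25,  30,36,47, 61, 70.9, 71 , 72 , 98]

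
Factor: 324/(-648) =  - 1/2 = - 2^( - 1) 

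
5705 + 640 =6345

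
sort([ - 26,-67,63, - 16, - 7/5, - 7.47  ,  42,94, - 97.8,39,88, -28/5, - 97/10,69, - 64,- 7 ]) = [ - 97.8, - 67 , - 64 , - 26, - 16, - 97/10, - 7.47,  -  7, - 28/5, - 7/5, 39,42, 63, 69,  88, 94]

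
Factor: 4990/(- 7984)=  - 2^(  -  3)*5^1 = - 5/8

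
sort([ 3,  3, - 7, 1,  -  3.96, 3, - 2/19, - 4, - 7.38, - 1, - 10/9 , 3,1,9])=[ - 7.38, - 7,-4 , - 3.96, - 10/9, - 1, - 2/19 , 1,1 , 3,  3,  3,3,9]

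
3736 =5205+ - 1469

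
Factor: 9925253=13^1 * 763481^1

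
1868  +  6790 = 8658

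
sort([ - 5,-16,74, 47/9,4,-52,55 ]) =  [ - 52,-16 , - 5,4 , 47/9,55,74]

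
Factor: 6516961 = 11^1 *592451^1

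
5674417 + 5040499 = 10714916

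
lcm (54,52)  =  1404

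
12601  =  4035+8566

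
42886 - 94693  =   - 51807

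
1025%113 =8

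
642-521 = 121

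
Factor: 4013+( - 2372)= 3^1*547^1 = 1641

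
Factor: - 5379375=  -  3^1 *5^4*19^1*151^1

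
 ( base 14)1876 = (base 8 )10500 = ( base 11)3355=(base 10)4416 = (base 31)4IE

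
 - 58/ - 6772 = 29/3386 = 0.01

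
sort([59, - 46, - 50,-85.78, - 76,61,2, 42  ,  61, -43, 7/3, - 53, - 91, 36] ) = [ - 91, - 85.78, -76, - 53, - 50,-46,-43,2, 7/3,36,  42 , 59 , 61, 61 ]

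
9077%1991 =1113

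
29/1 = 29 = 29.00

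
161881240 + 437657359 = 599538599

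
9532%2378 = 20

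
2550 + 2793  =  5343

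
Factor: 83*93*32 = 2^5*3^1*31^1*83^1 = 247008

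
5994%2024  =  1946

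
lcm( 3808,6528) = 45696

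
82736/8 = 10342  =  10342.00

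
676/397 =676/397 = 1.70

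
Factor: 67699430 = 2^1 *5^1*113^1*181^1*331^1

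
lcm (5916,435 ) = 29580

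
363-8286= -7923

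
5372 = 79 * 68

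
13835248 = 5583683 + 8251565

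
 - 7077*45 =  - 318465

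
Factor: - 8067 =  - 3^1*2689^1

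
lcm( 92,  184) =184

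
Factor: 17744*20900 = 370849600 = 2^6*5^2*11^1 *19^1*1109^1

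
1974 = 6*329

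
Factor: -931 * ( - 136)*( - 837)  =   - 105977592 = - 2^3*3^3 * 7^2 * 17^1 * 19^1*31^1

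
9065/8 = 1133 + 1/8  =  1133.12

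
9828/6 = 1638 = 1638.00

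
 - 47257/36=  - 47257/36 = - 1312.69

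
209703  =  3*69901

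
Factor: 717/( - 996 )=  - 2^( - 2) * 83^( - 1 ) * 239^1 = - 239/332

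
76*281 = 21356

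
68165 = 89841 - 21676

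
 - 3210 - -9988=6778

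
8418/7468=4209/3734=1.13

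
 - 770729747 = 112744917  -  883474664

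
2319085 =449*5165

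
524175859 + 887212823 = 1411388682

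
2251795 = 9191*245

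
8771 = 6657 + 2114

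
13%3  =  1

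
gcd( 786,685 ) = 1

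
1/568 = 1/568  =  0.00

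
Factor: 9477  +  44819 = 54296 =2^3*11^1*617^1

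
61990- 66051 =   -  4061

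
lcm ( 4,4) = 4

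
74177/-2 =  - 74177/2 = - 37088.50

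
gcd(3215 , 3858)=643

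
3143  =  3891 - 748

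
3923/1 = 3923 = 3923.00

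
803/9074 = 803/9074 = 0.09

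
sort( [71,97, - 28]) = [ - 28 , 71, 97]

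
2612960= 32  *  81655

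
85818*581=49860258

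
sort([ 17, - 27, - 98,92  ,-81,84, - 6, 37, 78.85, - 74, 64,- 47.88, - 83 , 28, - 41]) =[ - 98, - 83, - 81,-74, - 47.88, - 41, - 27, - 6,  17 , 28, 37,64,78.85,84, 92] 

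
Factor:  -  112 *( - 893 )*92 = 2^6*7^1*19^1 * 23^1 * 47^1 = 9201472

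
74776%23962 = 2890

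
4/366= 2/183= 0.01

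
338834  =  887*382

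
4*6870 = 27480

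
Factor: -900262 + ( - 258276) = -1158538 = -2^1*373^1*1553^1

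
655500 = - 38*( - 17250)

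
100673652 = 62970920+37702732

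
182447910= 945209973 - 762762063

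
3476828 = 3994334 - 517506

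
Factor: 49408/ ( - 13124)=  - 2^6*17^ (  -  1) = - 64/17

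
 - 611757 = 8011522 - 8623279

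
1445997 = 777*1861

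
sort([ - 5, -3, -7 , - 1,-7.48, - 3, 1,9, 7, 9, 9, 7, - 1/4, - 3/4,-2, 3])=[ - 7.48,-7,  -  5, - 3,-3,-2, - 1,- 3/4, -1/4, 1,3,7, 7,9, 9,  9]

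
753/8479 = 753/8479 = 0.09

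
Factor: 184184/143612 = 2^1 * 11^1 * 13^1*223^ ( - 1) = 286/223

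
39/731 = 39/731 = 0.05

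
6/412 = 3/206  =  0.01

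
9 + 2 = 11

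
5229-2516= 2713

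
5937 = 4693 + 1244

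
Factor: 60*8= 2^5*3^1*5^1 =480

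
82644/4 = 20661 = 20661.00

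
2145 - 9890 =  - 7745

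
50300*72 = 3621600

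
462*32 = 14784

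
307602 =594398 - 286796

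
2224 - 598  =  1626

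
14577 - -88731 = 103308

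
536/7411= 536/7411 = 0.07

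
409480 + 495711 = 905191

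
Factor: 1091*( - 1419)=-1548129 = -3^1  *  11^1 * 43^1*1091^1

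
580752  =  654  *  888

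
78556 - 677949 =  - 599393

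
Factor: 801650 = 2^1*5^2*16033^1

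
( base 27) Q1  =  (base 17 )276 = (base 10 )703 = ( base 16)2BF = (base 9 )861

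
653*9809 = 6405277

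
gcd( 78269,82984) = 943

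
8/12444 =2/3111 = 0.00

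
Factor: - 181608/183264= -329/332 = -2^ (-2)*7^1*47^1 *83^( - 1)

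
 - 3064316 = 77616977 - 80681293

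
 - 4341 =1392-5733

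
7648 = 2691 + 4957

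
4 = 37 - 33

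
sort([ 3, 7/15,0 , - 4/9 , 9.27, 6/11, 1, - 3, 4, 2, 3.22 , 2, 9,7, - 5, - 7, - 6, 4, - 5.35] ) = [ - 7, - 6,- 5.35, - 5, -3, - 4/9, 0, 7/15,  6/11, 1, 2 , 2,3,  3.22, 4,  4, 7,  9,9.27 ]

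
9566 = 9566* 1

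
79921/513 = 155 + 406/513 = 155.79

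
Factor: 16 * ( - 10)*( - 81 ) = 12960 = 2^5*3^4 * 5^1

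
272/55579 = 272/55579= 0.00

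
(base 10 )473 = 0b111011001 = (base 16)1D9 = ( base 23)kd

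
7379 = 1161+6218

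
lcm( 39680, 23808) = 119040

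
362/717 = 362/717  =  0.50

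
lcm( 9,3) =9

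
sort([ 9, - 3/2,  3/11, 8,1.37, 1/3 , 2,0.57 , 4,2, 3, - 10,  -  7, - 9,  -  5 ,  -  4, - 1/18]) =[-10,  -  9, - 7,  -  5,-4, - 3/2, - 1/18, 3/11, 1/3 , 0.57,1.37 , 2,2,3, 4,8,9 ] 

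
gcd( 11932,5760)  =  4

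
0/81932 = 0 = 0.00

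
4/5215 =4/5215=0.00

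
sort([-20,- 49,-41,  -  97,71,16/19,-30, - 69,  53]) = [ - 97, - 69,- 49, - 41,  -  30,-20,16/19,53,71 ] 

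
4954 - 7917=-2963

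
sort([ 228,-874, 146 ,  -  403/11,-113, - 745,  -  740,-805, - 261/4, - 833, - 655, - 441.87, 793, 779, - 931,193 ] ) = [-931,  -  874, - 833, - 805, - 745, - 740, - 655, - 441.87,  -  113, - 261/4,- 403/11, 146, 193 , 228, 779,  793 ] 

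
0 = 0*55587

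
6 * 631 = 3786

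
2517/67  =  2517/67 = 37.57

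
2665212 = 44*60573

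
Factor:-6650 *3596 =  - 2^3*5^2*7^1 * 19^1* 29^1*31^1 = -23913400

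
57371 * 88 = 5048648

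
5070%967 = 235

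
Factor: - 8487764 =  - 2^2*2121941^1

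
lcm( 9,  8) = 72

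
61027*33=2013891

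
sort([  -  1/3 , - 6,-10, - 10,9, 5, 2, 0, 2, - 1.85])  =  [ - 10 , - 10, - 6, - 1.85, - 1/3, 0 , 2,2,5, 9]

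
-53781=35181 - 88962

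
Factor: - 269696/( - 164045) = 896/545 = 2^7*5^( - 1)*7^1*109^( - 1 ) 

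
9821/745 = 13 + 136/745 = 13.18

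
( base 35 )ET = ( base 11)432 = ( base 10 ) 519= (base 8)1007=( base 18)1AF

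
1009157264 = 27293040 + 981864224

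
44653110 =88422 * 505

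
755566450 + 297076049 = 1052642499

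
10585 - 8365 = 2220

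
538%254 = 30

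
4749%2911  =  1838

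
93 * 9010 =837930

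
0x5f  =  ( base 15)65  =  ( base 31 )32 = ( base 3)10112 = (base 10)95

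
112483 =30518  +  81965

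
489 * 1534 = 750126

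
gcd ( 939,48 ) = 3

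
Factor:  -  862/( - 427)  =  2^1 * 7^ ( - 1 )*  61^(-1 )*431^1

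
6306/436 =14+101/218 = 14.46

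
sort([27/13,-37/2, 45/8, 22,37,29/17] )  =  [ - 37/2,29/17, 27/13,  45/8,  22 , 37 ]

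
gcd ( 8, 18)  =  2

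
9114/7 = 1302=1302.00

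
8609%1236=1193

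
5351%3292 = 2059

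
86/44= 43/22= 1.95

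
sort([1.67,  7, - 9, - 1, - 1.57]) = [ - 9, - 1.57  , - 1,1.67, 7]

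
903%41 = 1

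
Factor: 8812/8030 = 4406/4015 = 2^1 * 5^( - 1)*11^( - 1)*73^( -1) * 2203^1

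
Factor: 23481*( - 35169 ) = -825803289 = -  3^3*19^1*617^1*2609^1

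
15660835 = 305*51347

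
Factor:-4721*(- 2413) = 19^1*127^1*4721^1 = 11391773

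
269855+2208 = 272063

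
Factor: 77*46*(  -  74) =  - 2^2*7^1*11^1 * 23^1*37^1 = - 262108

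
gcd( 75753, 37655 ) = 443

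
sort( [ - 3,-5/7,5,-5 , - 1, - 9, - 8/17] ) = [ - 9, - 5, - 3 , - 1 , - 5/7, - 8/17 , 5 ]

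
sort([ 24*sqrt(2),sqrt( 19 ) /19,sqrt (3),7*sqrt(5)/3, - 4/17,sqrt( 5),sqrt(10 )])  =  [ - 4/17,sqrt(19 ) /19, sqrt ( 3),sqrt( 5 ),sqrt(10), 7*sqrt(5) /3,24*sqrt(2)]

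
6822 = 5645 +1177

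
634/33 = 19 + 7/33 = 19.21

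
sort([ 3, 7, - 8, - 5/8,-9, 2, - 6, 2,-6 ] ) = [ -9,  -  8, - 6 , - 6, - 5/8, 2,2,3, 7]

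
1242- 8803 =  - 7561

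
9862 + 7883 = 17745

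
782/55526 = 391/27763 = 0.01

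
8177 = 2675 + 5502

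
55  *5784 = 318120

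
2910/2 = 1455= 1455.00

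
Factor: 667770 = 2^1*3^1*5^1*22259^1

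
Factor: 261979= 53^1*4943^1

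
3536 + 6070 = 9606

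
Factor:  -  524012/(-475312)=2^(-2 )*61^(-1 ) * 269^1 = 269/244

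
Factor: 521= 521^1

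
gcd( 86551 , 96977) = 1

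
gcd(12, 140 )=4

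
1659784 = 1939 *856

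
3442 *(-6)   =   - 20652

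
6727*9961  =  67007647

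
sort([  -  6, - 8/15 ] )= [ -6, - 8/15 ] 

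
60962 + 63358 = 124320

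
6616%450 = 316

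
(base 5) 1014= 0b10000110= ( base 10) 134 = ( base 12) b2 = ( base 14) 98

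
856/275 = 3 + 31/275 = 3.11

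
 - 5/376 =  - 1 + 371/376 =- 0.01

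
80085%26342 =1059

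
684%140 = 124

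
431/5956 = 431/5956 = 0.07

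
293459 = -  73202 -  - 366661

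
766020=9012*85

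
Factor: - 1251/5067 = - 139/563 = - 139^1*563^(-1 ) 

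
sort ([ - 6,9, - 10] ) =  [ - 10, - 6, 9 ]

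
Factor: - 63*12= - 756 = - 2^2*3^3*7^1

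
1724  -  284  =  1440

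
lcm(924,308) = 924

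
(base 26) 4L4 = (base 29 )3P6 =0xcb6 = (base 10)3254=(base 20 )82e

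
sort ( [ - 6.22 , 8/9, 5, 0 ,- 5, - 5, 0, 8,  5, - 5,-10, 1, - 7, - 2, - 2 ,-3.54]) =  [ - 10, - 7,-6.22,-5 ,  -  5, - 5, - 3.54, - 2, - 2 , 0, 0 , 8/9, 1, 5, 5, 8] 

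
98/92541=98/92541 = 0.00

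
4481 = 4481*1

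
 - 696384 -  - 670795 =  - 25589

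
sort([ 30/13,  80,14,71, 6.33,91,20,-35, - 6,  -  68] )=[ -68, - 35, - 6,30/13,6.33,14,20, 71,80, 91] 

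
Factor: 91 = 7^1*13^1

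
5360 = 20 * 268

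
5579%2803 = 2776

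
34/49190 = 17/24595 = 0.00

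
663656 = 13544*49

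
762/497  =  762/497 = 1.53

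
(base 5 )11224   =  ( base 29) s2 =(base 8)1456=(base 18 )294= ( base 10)814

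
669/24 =27 + 7/8 = 27.88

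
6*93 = 558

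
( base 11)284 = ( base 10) 334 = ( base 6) 1314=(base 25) D9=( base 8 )516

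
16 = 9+7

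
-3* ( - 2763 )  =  8289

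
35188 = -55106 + 90294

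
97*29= 2813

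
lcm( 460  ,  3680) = 3680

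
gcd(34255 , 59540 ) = 65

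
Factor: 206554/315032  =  2^ (- 2)*53^( - 1)*139^1 = 139/212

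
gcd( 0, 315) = 315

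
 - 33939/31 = -33939/31 = - 1094.81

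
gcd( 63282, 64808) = 2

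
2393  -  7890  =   - 5497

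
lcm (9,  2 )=18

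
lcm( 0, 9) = 0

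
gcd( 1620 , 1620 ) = 1620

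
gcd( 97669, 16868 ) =1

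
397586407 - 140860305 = 256726102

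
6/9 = 2/3 = 0.67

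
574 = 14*41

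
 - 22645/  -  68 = 22645/68 = 333.01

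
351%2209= 351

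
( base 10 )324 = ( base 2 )101000100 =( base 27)C0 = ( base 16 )144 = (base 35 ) 99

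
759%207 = 138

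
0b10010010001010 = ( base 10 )9354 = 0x248A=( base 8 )22212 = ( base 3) 110211110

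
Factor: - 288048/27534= - 136/13 = - 2^3*13^( - 1) * 17^1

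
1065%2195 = 1065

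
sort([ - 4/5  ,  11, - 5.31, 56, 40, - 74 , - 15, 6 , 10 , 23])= [ - 74, - 15,-5.31,-4/5, 6, 10,  11,23, 40,56]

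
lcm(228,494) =2964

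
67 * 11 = 737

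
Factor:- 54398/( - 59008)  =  2^(  -  6)*59^1 = 59/64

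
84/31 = 84/31 = 2.71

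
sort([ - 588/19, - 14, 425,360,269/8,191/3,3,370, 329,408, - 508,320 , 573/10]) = [-508, - 588/19 ,-14,  3 , 269/8, 573/10,191/3,320,329,360,370, 408, 425 ] 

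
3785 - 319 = 3466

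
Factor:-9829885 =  - 5^1 * 13^2 * 11633^1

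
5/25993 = 5/25993 = 0.00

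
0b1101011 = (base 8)153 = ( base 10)107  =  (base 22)4J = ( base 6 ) 255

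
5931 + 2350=8281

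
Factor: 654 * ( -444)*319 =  - 92629944 = - 2^3*3^2*11^1 * 29^1 * 37^1*109^1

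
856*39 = 33384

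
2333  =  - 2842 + 5175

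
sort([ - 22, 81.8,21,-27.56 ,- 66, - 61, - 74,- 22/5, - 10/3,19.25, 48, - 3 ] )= [  -  74, - 66, - 61, - 27.56, - 22, - 22/5,-10/3, - 3, 19.25,21,48 , 81.8]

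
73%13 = 8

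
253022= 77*3286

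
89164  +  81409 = 170573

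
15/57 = 5/19 = 0.26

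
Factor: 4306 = 2^1 * 2153^1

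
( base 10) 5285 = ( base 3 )21020202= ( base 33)4S5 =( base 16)14a5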